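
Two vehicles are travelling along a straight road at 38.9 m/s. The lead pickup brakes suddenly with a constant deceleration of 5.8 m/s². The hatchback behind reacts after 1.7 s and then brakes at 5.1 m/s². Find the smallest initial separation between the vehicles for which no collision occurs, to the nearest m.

Minimum gap ≈ 84 m

Leader travels v²/(2a_L) = 1513.210 / 11.600 = 130.449 m before stopping.
Follower covers v·t_r = 38.9000 × 1.7 = 66.130 m while reacting, then v²/(2a_F) = 1513.210 / 10.200 = 148.354 m while braking, for a total of 66.130 + 148.354 = 214.484 m.
Since a_F ≤ a_L and the follower starts braking later, the follower is never slower than the leader, so the closest approach is when both have stopped.
Minimum gap = 214.484 − 130.449 = 84.035 m.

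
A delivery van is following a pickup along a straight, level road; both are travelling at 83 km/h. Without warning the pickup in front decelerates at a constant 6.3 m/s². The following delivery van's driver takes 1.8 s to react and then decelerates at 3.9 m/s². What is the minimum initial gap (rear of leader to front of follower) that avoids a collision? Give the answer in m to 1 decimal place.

Minimum gap ≈ 67.5 m

83 km/h ÷ 3.6 = 23.0556 m/s.
Leader travels v²/(2a_L) = 531.561 / 12.600 = 42.187 m before stopping.
Follower covers v·t_r = 23.0556 × 1.8 = 41.500 m while reacting, then v²/(2a_F) = 531.561 / 7.800 = 68.149 m while braking, for a total of 41.500 + 68.149 = 109.649 m.
Since a_F ≤ a_L and the follower starts braking later, the follower is never slower than the leader, so the closest approach is when both have stopped.
Minimum gap = 109.649 − 42.187 = 67.462 m.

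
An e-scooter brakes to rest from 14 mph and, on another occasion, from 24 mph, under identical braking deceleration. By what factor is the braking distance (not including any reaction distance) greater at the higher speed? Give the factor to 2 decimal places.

Factor ≈ 2.94

Braking distance d = v²/(2a), so with a fixed, d ∝ v².
Factor = (24/14)² = 1.7143² = 2.9388.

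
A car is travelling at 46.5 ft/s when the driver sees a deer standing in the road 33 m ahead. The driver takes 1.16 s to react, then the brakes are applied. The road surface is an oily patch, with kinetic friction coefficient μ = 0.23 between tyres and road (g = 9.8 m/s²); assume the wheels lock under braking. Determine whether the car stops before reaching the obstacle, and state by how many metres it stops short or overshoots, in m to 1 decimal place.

No — it overshoots by 28.0 m

46.5 ft/s × 0.3048 = 14.1732 m/s.
a = μg = 0.23 × 9.8 = 2.254 m/s².
Reaction distance = 14.1732 × 1.16 = 16.441 m.
Braking distance = v²/(2a) = 200.880 / 4.508 = 44.561 m.
Total stopping distance = 16.441 + 44.561 = 61.002 m, vs 33 m available — it cannot stop in time and overshoots by 61.002 − 33 = 28.002 m.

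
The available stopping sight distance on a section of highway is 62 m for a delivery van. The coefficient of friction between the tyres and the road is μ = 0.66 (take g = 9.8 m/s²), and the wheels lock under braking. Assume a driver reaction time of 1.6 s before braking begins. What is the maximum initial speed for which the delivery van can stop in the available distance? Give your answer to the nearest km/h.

a = μg = 0.66 × 9.8 = 6.468 m/s².
Stopping distance: v·t_r + v²/(2a) = 62 with t_r = 1.6 s and a = 6.468 m/s².
So v² + 20.698 v − 802.03 = 0.
Positive root: v = −a·t_r + √((a·t_r)² + 2a·d) = −10.349 + √(107.102 + 802.03) = 19.8028 m/s.
19.8028 m/s × 3.6 = 71.290 km/h.

Maximum speed ≈ 71 km/h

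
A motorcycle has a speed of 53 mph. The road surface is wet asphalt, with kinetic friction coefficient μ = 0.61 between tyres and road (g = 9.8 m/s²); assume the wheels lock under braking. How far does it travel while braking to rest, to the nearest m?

53 mph × 0.44704 = 23.6931 m/s.
a = μg = 0.61 × 9.8 = 5.978 m/s².
Braking distance = v²/(2a) = 23.6931² / (2 × 5.978) = 561.363 / 11.956 = 46.952 m.

Braking distance ≈ 47 m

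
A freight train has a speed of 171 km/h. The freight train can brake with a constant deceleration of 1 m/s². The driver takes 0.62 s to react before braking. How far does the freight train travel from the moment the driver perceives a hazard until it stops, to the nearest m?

Total stopping distance ≈ 1158 m

171 km/h ÷ 3.6 = 47.5000 m/s.
Reaction distance = v·t_r = 47.5000 × 0.62 = 29.450 m.
Braking distance = v²/(2a) = 47.5000² / (2 × 1.000) = 2256.250 / 2.000 = 1128.125 m.
Total = 29.450 + 1128.125 = 1157.575 m.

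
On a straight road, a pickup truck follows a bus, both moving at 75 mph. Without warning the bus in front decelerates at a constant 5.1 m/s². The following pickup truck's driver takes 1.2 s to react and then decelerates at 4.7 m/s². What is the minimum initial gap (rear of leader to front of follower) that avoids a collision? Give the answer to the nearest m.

75 mph × 0.44704 = 33.5280 m/s.
Leader travels v²/(2a_L) = 1124.127 / 10.200 = 110.209 m before stopping.
Follower covers v·t_r = 33.5280 × 1.2 = 40.234 m while reacting, then v²/(2a_F) = 1124.127 / 9.400 = 119.588 m while braking, for a total of 40.234 + 119.588 = 159.822 m.
Since a_F ≤ a_L and the follower starts braking later, the follower is never slower than the leader, so the closest approach is when both have stopped.
Minimum gap = 159.822 − 110.209 = 49.613 m.

Minimum gap ≈ 50 m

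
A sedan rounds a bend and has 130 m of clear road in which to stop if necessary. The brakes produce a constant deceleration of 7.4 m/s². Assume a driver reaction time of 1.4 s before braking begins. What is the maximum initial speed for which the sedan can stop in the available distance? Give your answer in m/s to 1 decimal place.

Maximum speed ≈ 34.7 m/s

Stopping distance: v·t_r + v²/(2a) = 130 with t_r = 1.4 s and a = 7.400 m/s².
So v² + 20.720 v − 1924.00 = 0.
Positive root: v = −a·t_r + √((a·t_r)² + 2a·d) = −10.360 + √(107.330 + 1924.00) = 34.7103 m/s.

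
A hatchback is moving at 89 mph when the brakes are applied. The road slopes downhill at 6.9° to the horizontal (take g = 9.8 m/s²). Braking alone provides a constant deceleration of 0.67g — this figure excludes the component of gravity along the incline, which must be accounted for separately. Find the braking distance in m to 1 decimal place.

89 mph × 0.44704 = 39.7866 m/s.
a = 0.67 × 9.8 = 6.566 m/s².
Gravity along the downhill slope reduces the braking deceleration: a_eff = 6.566 − 9.8·sin 6.9° = 6.566 − 1.177 = 5.389 m/s².
Braking distance = v²/(2a) = 39.7866² / (2 × 5.389) = 1582.974 / 10.778 = 146.871 m.

Braking distance ≈ 146.9 m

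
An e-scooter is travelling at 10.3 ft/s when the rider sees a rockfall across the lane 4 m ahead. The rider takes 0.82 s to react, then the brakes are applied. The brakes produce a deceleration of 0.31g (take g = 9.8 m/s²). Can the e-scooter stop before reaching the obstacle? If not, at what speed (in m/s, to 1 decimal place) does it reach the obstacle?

10.3 ft/s × 0.3048 = 3.1394 m/s.
a = 0.31 × 9.8 = 3.038 m/s².
Reaction distance = 3.1394 × 0.82 = 2.574 m.
Braking distance needed to stop: v²/(2a) = 9.856 / 6.076 = 1.622 m, so total needed = 2.574 + 1.622 = 4.196 m > 4 m — it cannot stop.
Distance remaining when braking begins: 4 − 2.574 = 1.426 m.
v² = v₀² − 2a·d = 9.856 − 2 × 3.038 × 1.426 = 1.192 m²/s².
v = √1.192 = 1.092 m/s.

No — it strikes the obstacle at 1.1 m/s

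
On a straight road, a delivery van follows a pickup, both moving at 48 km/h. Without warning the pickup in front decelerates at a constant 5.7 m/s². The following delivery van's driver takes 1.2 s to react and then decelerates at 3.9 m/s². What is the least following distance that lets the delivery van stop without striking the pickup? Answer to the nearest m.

48 km/h ÷ 3.6 = 13.3333 m/s.
Leader travels v²/(2a_L) = 177.777 / 11.400 = 15.594 m before stopping.
Follower covers v·t_r = 13.3333 × 1.2 = 16.000 m while reacting, then v²/(2a_F) = 177.777 / 7.800 = 22.792 m while braking, for a total of 16.000 + 22.792 = 38.792 m.
Since a_F ≤ a_L and the follower starts braking later, the follower is never slower than the leader, so the closest approach is when both have stopped.
Minimum gap = 38.792 − 15.594 = 23.198 m.

Minimum gap ≈ 23 m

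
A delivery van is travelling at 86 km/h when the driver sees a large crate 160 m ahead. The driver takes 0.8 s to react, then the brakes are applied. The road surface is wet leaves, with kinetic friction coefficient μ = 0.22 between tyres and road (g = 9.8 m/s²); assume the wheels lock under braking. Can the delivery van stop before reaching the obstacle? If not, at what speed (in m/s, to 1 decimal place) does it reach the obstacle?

86 km/h ÷ 3.6 = 23.8889 m/s.
a = μg = 0.22 × 9.8 = 2.156 m/s².
Reaction distance = 23.8889 × 0.8 = 19.111 m.
Braking distance = v²/(2a) = 570.680 / 4.312 = 132.347 m.
Total stopping distance = 19.111 + 132.347 = 151.458 m, vs 160 m available — it stops with 160 − 151.458 = 8.542 m to spare.

Yes — it stops about 8.5 m short of the obstacle, so it never reaches it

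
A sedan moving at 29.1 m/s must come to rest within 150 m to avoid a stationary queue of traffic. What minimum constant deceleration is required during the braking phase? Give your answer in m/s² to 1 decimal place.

Required deceleration ≈ 2.8 m/s²

v² = 2a·d ⇒ a = v²/(2d) = 29.1000² / (2 × 150.000) = 846.810 / 300.000 = 2.8227 m/s².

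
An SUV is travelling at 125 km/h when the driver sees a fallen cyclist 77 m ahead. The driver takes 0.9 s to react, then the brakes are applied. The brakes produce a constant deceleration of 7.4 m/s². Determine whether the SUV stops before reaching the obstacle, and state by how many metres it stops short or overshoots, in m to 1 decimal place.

No — it overshoots by 35.7 m

125 km/h ÷ 3.6 = 34.7222 m/s.
Reaction distance = 34.7222 × 0.9 = 31.250 m.
Braking distance = v²/(2a) = 1205.631 / 14.800 = 81.462 m.
Total stopping distance = 31.250 + 81.462 = 112.712 m, vs 77 m available — it cannot stop in time and overshoots by 112.712 − 77 = 35.712 m.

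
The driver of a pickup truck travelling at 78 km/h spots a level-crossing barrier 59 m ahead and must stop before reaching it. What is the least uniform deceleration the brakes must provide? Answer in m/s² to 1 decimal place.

78 km/h ÷ 3.6 = 21.6667 m/s.
v² = 2a·d ⇒ a = v²/(2d) = 21.6667² / (2 × 59.000) = 469.446 / 118.000 = 3.9784 m/s².

Required deceleration ≈ 4.0 m/s²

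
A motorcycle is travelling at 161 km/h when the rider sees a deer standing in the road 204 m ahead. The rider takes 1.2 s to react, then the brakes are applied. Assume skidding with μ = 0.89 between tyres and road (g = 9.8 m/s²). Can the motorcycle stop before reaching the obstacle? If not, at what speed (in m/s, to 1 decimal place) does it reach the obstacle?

161 km/h ÷ 3.6 = 44.7222 m/s.
a = μg = 0.89 × 9.8 = 8.722 m/s².
Reaction distance = 44.7222 × 1.2 = 53.667 m.
Braking distance = v²/(2a) = 2000.075 / 17.444 = 114.657 m.
Total stopping distance = 53.667 + 114.657 = 168.324 m, vs 204 m available — it stops with 204 − 168.324 = 35.676 m to spare.

Yes — it stops about 35.7 m short of the obstacle, so it never reaches it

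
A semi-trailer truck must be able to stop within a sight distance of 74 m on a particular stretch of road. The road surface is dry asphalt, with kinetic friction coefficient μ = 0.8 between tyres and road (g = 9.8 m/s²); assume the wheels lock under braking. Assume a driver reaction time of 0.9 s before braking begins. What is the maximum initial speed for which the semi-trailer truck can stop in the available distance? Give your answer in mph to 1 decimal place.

a = μg = 0.8 × 9.8 = 7.840 m/s².
Stopping distance: v·t_r + v²/(2a) = 74 with t_r = 0.9 s and a = 7.840 m/s².
So v² + 14.112 v − 1160.32 = 0.
Positive root: v = −a·t_r + √((a·t_r)² + 2a·d) = −7.056 + √(49.787 + 1160.32) = 27.7306 m/s.
27.7306 m/s ÷ 0.44704 = 62.032 mph.

Maximum speed ≈ 62.0 mph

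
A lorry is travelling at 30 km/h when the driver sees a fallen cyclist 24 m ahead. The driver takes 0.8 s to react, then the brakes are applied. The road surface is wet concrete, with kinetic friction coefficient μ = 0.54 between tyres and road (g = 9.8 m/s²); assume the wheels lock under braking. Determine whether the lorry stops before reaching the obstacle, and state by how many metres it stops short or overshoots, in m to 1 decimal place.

30 km/h ÷ 3.6 = 8.3333 m/s.
a = μg = 0.54 × 9.8 = 5.292 m/s².
Reaction distance = 8.3333 × 0.8 = 6.667 m.
Braking distance = v²/(2a) = 69.444 / 10.584 = 6.561 m.
Total stopping distance = 6.667 + 6.561 = 13.228 m, vs 24 m available — it stops with 24 − 13.228 = 10.772 m to spare.

Yes — it stops 10.8 m short of the obstacle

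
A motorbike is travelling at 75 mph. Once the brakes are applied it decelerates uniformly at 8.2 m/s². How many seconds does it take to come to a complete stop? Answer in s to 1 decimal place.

Braking time ≈ 4.1 s

75 mph × 0.44704 = 33.5280 m/s.
Braking time = v/a = 33.5280 / 8.200 = 4.089 s.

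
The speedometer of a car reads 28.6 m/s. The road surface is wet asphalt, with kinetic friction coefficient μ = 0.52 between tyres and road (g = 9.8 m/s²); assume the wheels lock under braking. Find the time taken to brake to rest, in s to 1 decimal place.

Braking time ≈ 5.6 s

a = μg = 0.52 × 9.8 = 5.096 m/s².
Braking time = v/a = 28.6000 / 5.096 = 5.612 s.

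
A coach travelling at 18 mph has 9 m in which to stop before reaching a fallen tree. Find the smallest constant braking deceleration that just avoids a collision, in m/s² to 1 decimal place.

18 mph × 0.44704 = 8.0467 m/s.
v² = 2a·d ⇒ a = v²/(2d) = 8.0467² / (2 × 9.000) = 64.749 / 18.000 = 3.5972 m/s².

Required deceleration ≈ 3.6 m/s²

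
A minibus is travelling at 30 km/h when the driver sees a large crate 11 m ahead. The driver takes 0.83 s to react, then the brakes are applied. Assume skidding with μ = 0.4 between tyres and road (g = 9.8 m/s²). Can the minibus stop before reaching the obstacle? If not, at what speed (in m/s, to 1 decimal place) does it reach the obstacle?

30 km/h ÷ 3.6 = 8.3333 m/s.
a = μg = 0.4 × 9.8 = 3.920 m/s².
Reaction distance = 8.3333 × 0.83 = 6.917 m.
Braking distance needed to stop: v²/(2a) = 69.444 / 7.840 = 8.858 m, so total needed = 6.917 + 8.858 = 15.775 m > 11 m — it cannot stop.
Distance remaining when braking begins: 11 − 6.917 = 4.083 m.
v² = v₀² − 2a·d = 69.444 − 2 × 3.920 × 4.083 = 37.433 m²/s².
v = √37.433 = 6.118 m/s.

No — it strikes the obstacle at 6.1 m/s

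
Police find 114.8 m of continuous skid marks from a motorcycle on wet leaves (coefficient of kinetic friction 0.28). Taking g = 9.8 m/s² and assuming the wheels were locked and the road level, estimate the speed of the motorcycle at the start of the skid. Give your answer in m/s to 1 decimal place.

Initial speed ≈ 25.1 m/s

Deceleration a = μg = 0.28 × 9.8 = 2.744 m/s².
v = √(2a·d) = √(2 × 2.744 × 114.8) = √630.022 = 25.1002 m/s.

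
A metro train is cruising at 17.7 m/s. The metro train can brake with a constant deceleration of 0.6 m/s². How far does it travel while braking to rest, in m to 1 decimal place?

Braking distance = v²/(2a) = 17.7000² / (2 × 0.600) = 313.290 / 1.200 = 261.075 m.

Braking distance ≈ 261.1 m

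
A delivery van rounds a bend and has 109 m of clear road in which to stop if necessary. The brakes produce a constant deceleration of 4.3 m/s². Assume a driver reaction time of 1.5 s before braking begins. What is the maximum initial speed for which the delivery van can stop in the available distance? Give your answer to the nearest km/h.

Stopping distance: v·t_r + v²/(2a) = 109 with t_r = 1.5 s and a = 4.300 m/s².
So v² + 12.900 v − 937.40 = 0.
Positive root: v = −a·t_r + √((a·t_r)² + 2a·d) = −6.450 + √(41.602 + 937.40) = 24.8390 m/s.
24.8390 m/s × 3.6 = 89.420 km/h.

Maximum speed ≈ 89 km/h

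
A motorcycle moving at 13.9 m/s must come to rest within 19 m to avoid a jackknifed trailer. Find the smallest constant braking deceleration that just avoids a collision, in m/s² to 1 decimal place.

v² = 2a·d ⇒ a = v²/(2d) = 13.9000² / (2 × 19.000) = 193.210 / 38.000 = 5.0845 m/s².

Required deceleration ≈ 5.1 m/s²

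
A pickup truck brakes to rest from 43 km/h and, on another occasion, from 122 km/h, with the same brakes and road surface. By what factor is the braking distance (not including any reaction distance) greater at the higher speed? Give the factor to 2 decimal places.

Braking distance d = v²/(2a), so with a fixed, d ∝ v².
Factor = (122/43)² = 2.8372² = 8.0497.

Factor ≈ 8.05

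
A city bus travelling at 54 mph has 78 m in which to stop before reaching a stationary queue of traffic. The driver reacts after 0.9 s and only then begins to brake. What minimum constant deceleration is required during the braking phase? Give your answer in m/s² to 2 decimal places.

54 mph × 0.44704 = 24.1402 m/s.
Distance covered during reaction = 24.1402 × 0.9 = 21.726 m.
Distance available for braking: 78 − 21.726 = 56.274 m.
v² = 2a·d ⇒ a = v²/(2d) = 24.1402² / (2 × 56.274) = 582.749 / 112.548 = 5.1778 m/s².

Required deceleration ≈ 5.18 m/s²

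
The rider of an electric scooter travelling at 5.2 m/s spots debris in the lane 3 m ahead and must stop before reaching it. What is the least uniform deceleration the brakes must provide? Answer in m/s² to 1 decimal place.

Required deceleration ≈ 4.5 m/s²

v² = 2a·d ⇒ a = v²/(2d) = 5.2000² / (2 × 3.000) = 27.040 / 6.000 = 4.5067 m/s².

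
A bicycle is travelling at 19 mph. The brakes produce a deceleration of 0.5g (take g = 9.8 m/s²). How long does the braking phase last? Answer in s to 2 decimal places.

Braking time ≈ 1.73 s

19 mph × 0.44704 = 8.4938 m/s.
a = 0.5 × 9.8 = 4.900 m/s².
Braking time = v/a = 8.4938 / 4.900 = 1.733 s.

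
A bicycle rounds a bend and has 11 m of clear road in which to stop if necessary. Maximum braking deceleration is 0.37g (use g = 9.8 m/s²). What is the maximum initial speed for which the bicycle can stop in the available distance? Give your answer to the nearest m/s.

a = 0.37 × 9.8 = 3.626 m/s².
v²/(2a) = d ⇒ v = √(2 × 3.626 × 11) = √79.77 = 8.9314 m/s.

Maximum speed ≈ 9 m/s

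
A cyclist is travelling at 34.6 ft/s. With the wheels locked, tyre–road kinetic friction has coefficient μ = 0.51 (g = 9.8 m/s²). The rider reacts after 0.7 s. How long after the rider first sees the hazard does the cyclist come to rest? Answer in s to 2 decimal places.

34.6 ft/s × 0.3048 = 10.5461 m/s.
a = μg = 0.51 × 9.8 = 4.998 m/s².
Braking time = v/a = 10.5461 / 4.998 = 2.110 s.
Total = 0.7 + 2.110 = 2.810 s.

Total time ≈ 2.81 s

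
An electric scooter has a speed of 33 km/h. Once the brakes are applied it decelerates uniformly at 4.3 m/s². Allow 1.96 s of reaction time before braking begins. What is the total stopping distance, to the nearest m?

Total stopping distance ≈ 28 m

33 km/h ÷ 3.6 = 9.1667 m/s.
Reaction distance = v·t_r = 9.1667 × 1.96 = 17.967 m.
Braking distance = v²/(2a) = 9.1667² / (2 × 4.300) = 84.028 / 8.600 = 9.771 m.
Total = 17.967 + 9.771 = 27.738 m.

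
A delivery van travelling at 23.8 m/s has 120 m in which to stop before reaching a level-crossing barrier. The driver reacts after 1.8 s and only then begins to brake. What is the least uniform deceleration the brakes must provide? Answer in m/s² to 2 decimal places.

Required deceleration ≈ 3.67 m/s²

Distance covered during reaction = 23.8000 × 1.8 = 42.840 m.
Distance available for braking: 120 − 42.840 = 77.160 m.
v² = 2a·d ⇒ a = v²/(2d) = 23.8000² / (2 × 77.160) = 566.440 / 154.320 = 3.6706 m/s².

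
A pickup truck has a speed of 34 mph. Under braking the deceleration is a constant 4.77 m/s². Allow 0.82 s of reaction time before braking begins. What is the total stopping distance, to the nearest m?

34 mph × 0.44704 = 15.1994 m/s.
Reaction distance = v·t_r = 15.1994 × 0.82 = 12.464 m.
Braking distance = v²/(2a) = 15.1994² / (2 × 4.770) = 231.022 / 9.540 = 24.216 m.
Total = 12.464 + 24.216 = 36.680 m.

Total stopping distance ≈ 37 m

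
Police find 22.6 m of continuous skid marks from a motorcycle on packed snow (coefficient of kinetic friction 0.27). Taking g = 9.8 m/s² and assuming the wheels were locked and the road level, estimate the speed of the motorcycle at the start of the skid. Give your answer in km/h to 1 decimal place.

Initial speed ≈ 39.4 km/h

Deceleration a = μg = 0.27 × 9.8 = 2.646 m/s².
v = √(2a·d) = √(2 × 2.646 × 22.6) = √119.599 = 10.9361 m/s.
= 10.9361 × 3.6 = 39.370 km/h.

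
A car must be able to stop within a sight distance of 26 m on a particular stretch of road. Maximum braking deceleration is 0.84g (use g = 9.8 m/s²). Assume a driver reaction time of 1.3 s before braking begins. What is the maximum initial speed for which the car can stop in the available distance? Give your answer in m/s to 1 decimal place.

a = 0.84 × 9.8 = 8.232 m/s².
Stopping distance: v·t_r + v²/(2a) = 26 with t_r = 1.3 s and a = 8.232 m/s².
So v² + 21.403 v − 428.06 = 0.
Positive root: v = −a·t_r + √((a·t_r)² + 2a·d) = −10.702 + √(114.533 + 428.06) = 12.5916 m/s.

Maximum speed ≈ 12.6 m/s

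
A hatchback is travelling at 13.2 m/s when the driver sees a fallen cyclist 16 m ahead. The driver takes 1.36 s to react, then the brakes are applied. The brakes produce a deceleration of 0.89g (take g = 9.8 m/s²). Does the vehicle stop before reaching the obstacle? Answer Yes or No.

a = 0.89 × 9.8 = 8.722 m/s².
Reaction distance = 13.2000 × 1.36 = 17.952 m.
Braking distance = v²/(2a) = 174.240 / 17.444 = 9.989 m.
Total stopping distance = 17.952 + 9.989 = 27.941 m, vs 16 m available — it cannot stop in time and overshoots by 27.941 − 16 = 11.941 m.

No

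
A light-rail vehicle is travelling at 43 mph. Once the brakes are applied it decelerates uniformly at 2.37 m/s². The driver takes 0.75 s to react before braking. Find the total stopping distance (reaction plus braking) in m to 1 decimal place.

43 mph × 0.44704 = 19.2227 m/s.
Reaction distance = v·t_r = 19.2227 × 0.75 = 14.417 m.
Braking distance = v²/(2a) = 19.2227² / (2 × 2.370) = 369.512 / 4.740 = 77.956 m.
Total = 14.417 + 77.956 = 92.373 m.

Total stopping distance ≈ 92.4 m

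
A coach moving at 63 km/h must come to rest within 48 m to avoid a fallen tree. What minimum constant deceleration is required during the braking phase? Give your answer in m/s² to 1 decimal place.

Required deceleration ≈ 3.2 m/s²

63 km/h ÷ 3.6 = 17.5000 m/s.
v² = 2a·d ⇒ a = v²/(2d) = 17.5000² / (2 × 48.000) = 306.250 / 96.000 = 3.1901 m/s².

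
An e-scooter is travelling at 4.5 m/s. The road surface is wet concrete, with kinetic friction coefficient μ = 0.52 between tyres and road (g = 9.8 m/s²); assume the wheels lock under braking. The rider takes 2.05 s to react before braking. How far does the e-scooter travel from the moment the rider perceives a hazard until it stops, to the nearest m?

a = μg = 0.52 × 9.8 = 5.096 m/s².
Reaction distance = v·t_r = 4.5000 × 2.05 = 9.225 m.
Braking distance = v²/(2a) = 4.5000² / (2 × 5.096) = 20.250 / 10.192 = 1.987 m.
Total = 9.225 + 1.987 = 11.212 m.

Total stopping distance ≈ 11 m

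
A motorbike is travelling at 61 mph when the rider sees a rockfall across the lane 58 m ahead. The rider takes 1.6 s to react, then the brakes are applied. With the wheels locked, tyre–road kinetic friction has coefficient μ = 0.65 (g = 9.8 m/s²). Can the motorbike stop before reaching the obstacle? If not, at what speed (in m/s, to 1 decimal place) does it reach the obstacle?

No — it strikes the obstacle at 23.7 m/s

61 mph × 0.44704 = 27.2694 m/s.
a = μg = 0.65 × 9.8 = 6.370 m/s².
Reaction distance = 27.2694 × 1.6 = 43.631 m.
Braking distance needed to stop: v²/(2a) = 743.620 / 12.740 = 58.369 m, so total needed = 43.631 + 58.369 = 102.000 m > 58 m — it cannot stop.
Distance remaining when braking begins: 58 − 43.631 = 14.369 m.
v² = v₀² − 2a·d = 743.620 − 2 × 6.370 × 14.369 = 560.559 m²/s².
v = √560.559 = 23.676 m/s.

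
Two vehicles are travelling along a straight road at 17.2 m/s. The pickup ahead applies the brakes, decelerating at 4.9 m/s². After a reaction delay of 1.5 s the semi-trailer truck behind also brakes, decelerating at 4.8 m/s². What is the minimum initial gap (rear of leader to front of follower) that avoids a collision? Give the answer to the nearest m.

Leader travels v²/(2a_L) = 295.840 / 9.800 = 30.188 m before stopping.
Follower covers v·t_r = 17.2000 × 1.5 = 25.800 m while reacting, then v²/(2a_F) = 295.840 / 9.600 = 30.817 m while braking, for a total of 25.800 + 30.817 = 56.617 m.
Since a_F ≤ a_L and the follower starts braking later, the follower is never slower than the leader, so the closest approach is when both have stopped.
Minimum gap = 56.617 − 30.188 = 26.429 m.

Minimum gap ≈ 26 m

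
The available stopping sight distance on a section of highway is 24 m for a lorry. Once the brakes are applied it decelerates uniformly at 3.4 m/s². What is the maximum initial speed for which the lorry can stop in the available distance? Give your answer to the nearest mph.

v²/(2a) = d ⇒ v = √(2 × 3.400 × 24) = √163.20 = 12.7750 m/s.
12.7750 m/s ÷ 0.44704 = 28.577 mph.

Maximum speed ≈ 29 mph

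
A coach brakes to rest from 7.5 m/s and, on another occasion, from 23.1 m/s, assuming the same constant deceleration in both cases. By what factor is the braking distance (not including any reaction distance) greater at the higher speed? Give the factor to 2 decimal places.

Factor ≈ 9.49

Braking distance d = v²/(2a), so with a fixed, d ∝ v².
Factor = (23.1/7.5)² = 3.0800² = 9.4864.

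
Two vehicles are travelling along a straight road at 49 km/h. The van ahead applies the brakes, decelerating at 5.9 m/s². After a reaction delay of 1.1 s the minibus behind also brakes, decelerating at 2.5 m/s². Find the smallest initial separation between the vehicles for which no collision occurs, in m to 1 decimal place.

49 km/h ÷ 3.6 = 13.6111 m/s.
Leader travels v²/(2a_L) = 185.262 / 11.800 = 15.700 m before stopping.
Follower covers v·t_r = 13.6111 × 1.1 = 14.972 m while reacting, then v²/(2a_F) = 185.262 / 5.000 = 37.052 m while braking, for a total of 14.972 + 37.052 = 52.024 m.
Since a_F ≤ a_L and the follower starts braking later, the follower is never slower than the leader, so the closest approach is when both have stopped.
Minimum gap = 52.024 − 15.700 = 36.324 m.

Minimum gap ≈ 36.3 m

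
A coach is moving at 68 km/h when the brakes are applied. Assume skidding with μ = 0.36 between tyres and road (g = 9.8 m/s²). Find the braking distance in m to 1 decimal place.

Braking distance ≈ 50.6 m

68 km/h ÷ 3.6 = 18.8889 m/s.
a = μg = 0.36 × 9.8 = 3.528 m/s².
Braking distance = v²/(2a) = 18.8889² / (2 × 3.528) = 356.791 / 7.056 = 50.566 m.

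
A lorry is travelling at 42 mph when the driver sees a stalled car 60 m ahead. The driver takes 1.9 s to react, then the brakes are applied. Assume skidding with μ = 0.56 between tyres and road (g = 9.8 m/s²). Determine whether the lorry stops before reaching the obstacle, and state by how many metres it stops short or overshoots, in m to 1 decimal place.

No — it overshoots by 7.8 m

42 mph × 0.44704 = 18.7757 m/s.
a = μg = 0.56 × 9.8 = 5.488 m/s².
Reaction distance = 18.7757 × 1.9 = 35.674 m.
Braking distance = v²/(2a) = 352.527 / 10.976 = 32.118 m.
Total stopping distance = 35.674 + 32.118 = 67.792 m, vs 60 m available — it cannot stop in time and overshoots by 67.792 − 60 = 7.792 m.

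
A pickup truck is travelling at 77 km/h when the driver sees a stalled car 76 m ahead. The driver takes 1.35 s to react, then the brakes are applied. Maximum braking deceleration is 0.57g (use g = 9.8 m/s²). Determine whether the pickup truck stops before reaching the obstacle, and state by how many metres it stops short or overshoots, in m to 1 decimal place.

77 km/h ÷ 3.6 = 21.3889 m/s.
a = 0.57 × 9.8 = 5.586 m/s².
Reaction distance = 21.3889 × 1.35 = 28.875 m.
Braking distance = v²/(2a) = 457.485 / 11.172 = 40.949 m.
Total stopping distance = 28.875 + 40.949 = 69.824 m, vs 76 m available — it stops with 76 − 69.824 = 6.176 m to spare.

Yes — it stops 6.2 m short of the obstacle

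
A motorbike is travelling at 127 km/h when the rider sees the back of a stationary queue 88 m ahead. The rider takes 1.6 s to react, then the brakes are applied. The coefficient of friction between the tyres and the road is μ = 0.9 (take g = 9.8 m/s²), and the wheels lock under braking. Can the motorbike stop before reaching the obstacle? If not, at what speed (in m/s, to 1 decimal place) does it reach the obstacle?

127 km/h ÷ 3.6 = 35.2778 m/s.
a = μg = 0.9 × 9.8 = 8.820 m/s².
Reaction distance = 35.2778 × 1.6 = 56.444 m.
Braking distance needed to stop: v²/(2a) = 1244.523 / 17.640 = 70.551 m, so total needed = 56.444 + 70.551 = 126.995 m > 88 m — it cannot stop.
Distance remaining when braking begins: 88 − 56.444 = 31.556 m.
v² = v₀² − 2a·d = 1244.523 − 2 × 8.820 × 31.556 = 687.875 m²/s².
v = √687.875 = 26.227 m/s.

No — it strikes the obstacle at 26.2 m/s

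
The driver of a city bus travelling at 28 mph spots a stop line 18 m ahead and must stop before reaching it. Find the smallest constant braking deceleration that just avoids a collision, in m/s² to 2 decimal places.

28 mph × 0.44704 = 12.5171 m/s.
v² = 2a·d ⇒ a = v²/(2d) = 12.5171² / (2 × 18.000) = 156.678 / 36.000 = 4.3522 m/s².

Required deceleration ≈ 4.35 m/s²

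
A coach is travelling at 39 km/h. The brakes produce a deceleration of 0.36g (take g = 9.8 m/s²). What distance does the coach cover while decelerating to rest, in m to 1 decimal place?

Braking distance ≈ 16.6 m

39 km/h ÷ 3.6 = 10.8333 m/s.
a = 0.36 × 9.8 = 3.528 m/s².
Braking distance = v²/(2a) = 10.8333² / (2 × 3.528) = 117.360 / 7.056 = 16.633 m.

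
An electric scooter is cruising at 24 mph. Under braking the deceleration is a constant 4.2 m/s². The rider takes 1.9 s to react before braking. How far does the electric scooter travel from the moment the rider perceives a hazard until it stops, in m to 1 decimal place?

Total stopping distance ≈ 34.1 m

24 mph × 0.44704 = 10.7290 m/s.
Reaction distance = v·t_r = 10.7290 × 1.9 = 20.385 m.
Braking distance = v²/(2a) = 10.7290² / (2 × 4.200) = 115.111 / 8.400 = 13.704 m.
Total = 20.385 + 13.704 = 34.089 m.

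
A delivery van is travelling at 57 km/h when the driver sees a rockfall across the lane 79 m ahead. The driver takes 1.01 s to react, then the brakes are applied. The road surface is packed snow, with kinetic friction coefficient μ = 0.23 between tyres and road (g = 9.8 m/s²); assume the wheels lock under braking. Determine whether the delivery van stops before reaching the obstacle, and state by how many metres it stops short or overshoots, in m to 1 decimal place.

57 km/h ÷ 3.6 = 15.8333 m/s.
a = μg = 0.23 × 9.8 = 2.254 m/s².
Reaction distance = 15.8333 × 1.01 = 15.992 m.
Braking distance = v²/(2a) = 250.693 / 4.508 = 55.611 m.
Total stopping distance = 15.992 + 55.611 = 71.603 m, vs 79 m available — it stops with 79 − 71.603 = 7.397 m to spare.

Yes — it stops 7.4 m short of the obstacle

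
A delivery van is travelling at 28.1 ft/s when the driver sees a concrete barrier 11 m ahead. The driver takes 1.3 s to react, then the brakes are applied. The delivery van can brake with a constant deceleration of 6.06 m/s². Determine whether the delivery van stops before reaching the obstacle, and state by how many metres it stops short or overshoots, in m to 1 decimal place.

28.1 ft/s × 0.3048 = 8.5649 m/s.
Reaction distance = 8.5649 × 1.3 = 11.134 m.
Braking distance = v²/(2a) = 73.358 / 12.120 = 6.053 m.
Total stopping distance = 11.134 + 6.053 = 17.187 m, vs 11 m available — it cannot stop in time and overshoots by 17.187 − 11 = 6.187 m.

No — it overshoots by 6.2 m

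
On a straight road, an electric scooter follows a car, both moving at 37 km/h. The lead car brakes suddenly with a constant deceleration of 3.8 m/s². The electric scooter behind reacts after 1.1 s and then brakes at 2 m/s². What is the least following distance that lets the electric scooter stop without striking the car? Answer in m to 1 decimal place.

37 km/h ÷ 3.6 = 10.2778 m/s.
Leader travels v²/(2a_L) = 105.633 / 7.600 = 13.899 m before stopping.
Follower covers v·t_r = 10.2778 × 1.1 = 11.306 m while reacting, then v²/(2a_F) = 105.633 / 4.000 = 26.408 m while braking, for a total of 11.306 + 26.408 = 37.714 m.
Since a_F ≤ a_L and the follower starts braking later, the follower is never slower than the leader, so the closest approach is when both have stopped.
Minimum gap = 37.714 − 13.899 = 23.815 m.

Minimum gap ≈ 23.8 m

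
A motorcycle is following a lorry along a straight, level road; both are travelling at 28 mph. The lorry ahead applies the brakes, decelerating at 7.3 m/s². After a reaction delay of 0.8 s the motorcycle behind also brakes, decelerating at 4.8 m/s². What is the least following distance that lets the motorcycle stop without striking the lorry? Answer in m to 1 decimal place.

28 mph × 0.44704 = 12.5171 m/s.
Leader travels v²/(2a_L) = 156.678 / 14.600 = 10.731 m before stopping.
Follower covers v·t_r = 12.5171 × 0.8 = 10.014 m while reacting, then v²/(2a_F) = 156.678 / 9.600 = 16.321 m while braking, for a total of 10.014 + 16.321 = 26.335 m.
Since a_F ≤ a_L and the follower starts braking later, the follower is never slower than the leader, so the closest approach is when both have stopped.
Minimum gap = 26.335 − 10.731 = 15.604 m.

Minimum gap ≈ 15.6 m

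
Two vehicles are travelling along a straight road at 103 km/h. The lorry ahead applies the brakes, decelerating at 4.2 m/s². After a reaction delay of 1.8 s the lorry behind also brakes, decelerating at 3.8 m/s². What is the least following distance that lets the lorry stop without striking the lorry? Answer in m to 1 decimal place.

103 km/h ÷ 3.6 = 28.6111 m/s.
Leader travels v²/(2a_L) = 818.595 / 8.400 = 97.452 m before stopping.
Follower covers v·t_r = 28.6111 × 1.8 = 51.500 m while reacting, then v²/(2a_F) = 818.595 / 7.600 = 107.710 m while braking, for a total of 51.500 + 107.710 = 159.210 m.
Since a_F ≤ a_L and the follower starts braking later, the follower is never slower than the leader, so the closest approach is when both have stopped.
Minimum gap = 159.210 − 97.452 = 61.758 m.

Minimum gap ≈ 61.8 m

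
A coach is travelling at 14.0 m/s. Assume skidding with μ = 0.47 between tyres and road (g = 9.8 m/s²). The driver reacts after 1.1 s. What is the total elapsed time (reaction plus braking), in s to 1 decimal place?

a = μg = 0.47 × 9.8 = 4.606 m/s².
Braking time = v/a = 14.0000 / 4.606 = 3.040 s.
Total = 1.1 + 3.040 = 4.140 s.

Total time ≈ 4.1 s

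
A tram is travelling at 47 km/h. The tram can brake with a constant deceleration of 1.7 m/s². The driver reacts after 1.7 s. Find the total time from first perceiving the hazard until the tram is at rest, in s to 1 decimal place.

47 km/h ÷ 3.6 = 13.0556 m/s.
Braking time = v/a = 13.0556 / 1.700 = 7.680 s.
Total = 1.7 + 7.680 = 9.380 s.

Total time ≈ 9.4 s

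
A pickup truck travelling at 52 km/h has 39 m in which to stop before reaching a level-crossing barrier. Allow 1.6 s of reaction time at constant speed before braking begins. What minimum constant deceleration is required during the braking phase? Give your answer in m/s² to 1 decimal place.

52 km/h ÷ 3.6 = 14.4444 m/s.
Distance covered during reaction = 14.4444 × 1.6 = 23.111 m.
Distance available for braking: 39 − 23.111 = 15.889 m.
v² = 2a·d ⇒ a = v²/(2d) = 14.4444² / (2 × 15.889) = 208.641 / 31.778 = 6.5656 m/s².

Required deceleration ≈ 6.6 m/s²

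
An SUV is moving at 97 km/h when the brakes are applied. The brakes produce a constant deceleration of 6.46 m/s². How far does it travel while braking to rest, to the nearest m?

Braking distance ≈ 56 m

97 km/h ÷ 3.6 = 26.9444 m/s.
Braking distance = v²/(2a) = 26.9444² / (2 × 6.460) = 726.001 / 12.920 = 56.192 m.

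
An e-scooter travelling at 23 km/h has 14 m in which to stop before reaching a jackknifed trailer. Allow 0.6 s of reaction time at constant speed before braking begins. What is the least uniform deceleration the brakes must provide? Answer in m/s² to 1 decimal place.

Required deceleration ≈ 2.0 m/s²

23 km/h ÷ 3.6 = 6.3889 m/s.
Distance covered during reaction = 6.3889 × 0.6 = 3.833 m.
Distance available for braking: 14 − 3.833 = 10.167 m.
v² = 2a·d ⇒ a = v²/(2d) = 6.3889² / (2 × 10.167) = 40.818 / 20.334 = 2.0074 m/s².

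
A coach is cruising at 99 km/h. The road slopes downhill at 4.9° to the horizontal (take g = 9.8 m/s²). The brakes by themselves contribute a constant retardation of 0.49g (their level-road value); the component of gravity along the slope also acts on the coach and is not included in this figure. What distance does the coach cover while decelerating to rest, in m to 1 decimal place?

99 km/h ÷ 3.6 = 27.5000 m/s.
a = 0.49 × 9.8 = 4.802 m/s².
Gravity along the downhill slope reduces the braking deceleration: a_eff = 4.802 − 9.8·sin 4.9° = 4.802 − 0.837 = 3.965 m/s².
Braking distance = v²/(2a) = 27.5000² / (2 × 3.965) = 756.250 / 7.930 = 95.366 m.

Braking distance ≈ 95.4 m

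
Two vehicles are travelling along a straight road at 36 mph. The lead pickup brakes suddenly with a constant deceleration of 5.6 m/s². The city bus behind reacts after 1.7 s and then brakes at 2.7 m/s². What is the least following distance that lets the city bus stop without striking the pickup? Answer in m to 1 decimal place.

Minimum gap ≈ 52.2 m

36 mph × 0.44704 = 16.0934 m/s.
Leader travels v²/(2a_L) = 258.998 / 11.200 = 23.125 m before stopping.
Follower covers v·t_r = 16.0934 × 1.7 = 27.359 m while reacting, then v²/(2a_F) = 258.998 / 5.400 = 47.963 m while braking, for a total of 27.359 + 47.963 = 75.322 m.
Since a_F ≤ a_L and the follower starts braking later, the follower is never slower than the leader, so the closest approach is when both have stopped.
Minimum gap = 75.322 − 23.125 = 52.197 m.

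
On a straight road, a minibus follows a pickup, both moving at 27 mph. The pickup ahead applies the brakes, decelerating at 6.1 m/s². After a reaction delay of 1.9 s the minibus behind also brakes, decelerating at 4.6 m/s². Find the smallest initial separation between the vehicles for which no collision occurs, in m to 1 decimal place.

Minimum gap ≈ 26.8 m

27 mph × 0.44704 = 12.0701 m/s.
Leader travels v²/(2a_L) = 145.687 / 12.200 = 11.942 m before stopping.
Follower covers v·t_r = 12.0701 × 1.9 = 22.933 m while reacting, then v²/(2a_F) = 145.687 / 9.200 = 15.836 m while braking, for a total of 22.933 + 15.836 = 38.769 m.
Since a_F ≤ a_L and the follower starts braking later, the follower is never slower than the leader, so the closest approach is when both have stopped.
Minimum gap = 38.769 − 11.942 = 26.827 m.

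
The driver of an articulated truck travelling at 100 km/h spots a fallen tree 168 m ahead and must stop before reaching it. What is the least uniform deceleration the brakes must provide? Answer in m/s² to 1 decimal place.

100 km/h ÷ 3.6 = 27.7778 m/s.
v² = 2a·d ⇒ a = v²/(2d) = 27.7778² / (2 × 168.000) = 771.606 / 336.000 = 2.2964 m/s².

Required deceleration ≈ 2.3 m/s²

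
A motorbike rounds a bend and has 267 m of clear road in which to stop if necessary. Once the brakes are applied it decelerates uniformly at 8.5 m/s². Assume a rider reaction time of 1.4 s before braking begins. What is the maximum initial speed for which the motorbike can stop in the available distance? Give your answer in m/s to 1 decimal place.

Stopping distance: v·t_r + v²/(2a) = 267 with t_r = 1.4 s and a = 8.500 m/s².
So v² + 23.800 v − 4539.00 = 0.
Positive root: v = −a·t_r + √((a·t_r)² + 2a·d) = −11.900 + √(141.610 + 4539.00) = 56.5150 m/s.

Maximum speed ≈ 56.5 m/s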